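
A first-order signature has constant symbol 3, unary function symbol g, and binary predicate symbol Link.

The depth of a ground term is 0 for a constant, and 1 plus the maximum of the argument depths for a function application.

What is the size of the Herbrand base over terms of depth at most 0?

First count ground terms of depth ≤ 0.
Write N_k for the number of ground terms of depth ≤ k. A term of depth ≤ k is either a constant or a function symbol applied to arguments of depth ≤ k−1, so N_k = 1 + N_{k-1}.
N_0 = 1
So |H| = 1.
A ground atom is a predicate applied to a tuple of terms from H, so the count is the sum over predicates of |H|^arity:
  Link: 1^2 = 1
Total ground atoms: 1.

1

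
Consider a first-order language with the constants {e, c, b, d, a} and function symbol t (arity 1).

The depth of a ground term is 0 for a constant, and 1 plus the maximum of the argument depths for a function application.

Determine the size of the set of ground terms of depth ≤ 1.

Write N_k for the number of ground terms of depth ≤ k. A term of depth ≤ k is either a constant or a function symbol applied to arguments of depth ≤ k−1, so N_k = 5 + N_{k-1}.
N_0 = 5
N_1 = 5 + 5 = 10
Explicitly: e, c, b, d, a, t(e), t(c), t(b), t(d), t(a).

10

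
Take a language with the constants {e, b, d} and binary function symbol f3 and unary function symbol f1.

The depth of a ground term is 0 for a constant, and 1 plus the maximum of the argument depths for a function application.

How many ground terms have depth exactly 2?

228

If N_k denotes the number of depth-≤k ground terms, the 3 constants give N_0 = 3, and each function symbol of arity r contributes N_{k-1}^r new terms at level k: N_k = 3 + N_{k-1}^2 + N_{k-1}.
N_0 = 3
N_1 = 3 + 3^2 + 3 = 15
N_2 = 3 + 15^2 + 15 = 243
Terms of depth exactly 2: N_2 − N_1 = 243 − 15 = 228.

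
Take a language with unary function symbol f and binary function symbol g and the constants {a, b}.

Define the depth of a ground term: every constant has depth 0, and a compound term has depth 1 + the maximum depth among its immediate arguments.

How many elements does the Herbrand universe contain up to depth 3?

5552

Write N_k for the number of ground terms of depth ≤ k. A term of depth ≤ k is either a constant or a function symbol applied to arguments of depth ≤ k−1, so N_k = 2 + N_{k-1} + N_{k-1}^2.
N_0 = 2
N_1 = 2 + 2 + 2^2 = 8
N_2 = 2 + 8 + 8^2 = 74
N_3 = 2 + 74 + 74^2 = 5552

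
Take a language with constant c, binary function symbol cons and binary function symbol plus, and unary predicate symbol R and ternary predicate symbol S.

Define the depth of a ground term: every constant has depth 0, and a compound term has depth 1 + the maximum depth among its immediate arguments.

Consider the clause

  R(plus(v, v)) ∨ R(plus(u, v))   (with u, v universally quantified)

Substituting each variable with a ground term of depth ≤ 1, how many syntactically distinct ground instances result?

9

Ground terms of depth ≤ 1:
  Count level by level. With function symbols cons/2, plus/2, the terms of depth ≤ k are the 1 constant together with each function applied to depth-≤(k−1) tuples, so N_k = 1 + N_{k-1}^2 + N_{k-1}^2.
  N_0 = 1
  N_1 = 1 + 1^2 + 1^2 = 3
So there are 3 ground terms available for substitution.
The clause has 2 distinct variables (u, v), each appearing in the body. In the free term algebra distinct substitutions yield syntactically distinct ground instances.
Number of ground instances = 3^2 = 9.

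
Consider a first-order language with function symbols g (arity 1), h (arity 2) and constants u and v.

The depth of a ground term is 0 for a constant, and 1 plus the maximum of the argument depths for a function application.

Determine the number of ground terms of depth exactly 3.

If N_k denotes the number of depth-≤k ground terms, the 2 constants give N_0 = 2, and each function symbol of arity r contributes N_{k-1}^r new terms at level k: N_k = 2 + N_{k-1} + N_{k-1}^2.
N_0 = 2
N_1 = 2 + 2 + 2^2 = 8
N_2 = 2 + 8 + 8^2 = 74
N_3 = 2 + 74 + 74^2 = 5552
Terms of depth exactly 3: N_3 − N_2 = 5552 − 74 = 5478.

5478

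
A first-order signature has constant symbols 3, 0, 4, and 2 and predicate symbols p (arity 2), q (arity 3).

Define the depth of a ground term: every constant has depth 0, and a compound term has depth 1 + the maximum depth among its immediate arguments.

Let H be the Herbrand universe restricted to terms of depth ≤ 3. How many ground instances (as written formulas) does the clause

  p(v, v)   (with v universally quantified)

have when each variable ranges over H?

4

Ground terms of depth ≤ 3:
  With no function symbols every ground term is a constant, so there are exactly 4 ground terms at every depth bound.
  N_0 = 4
  N_1 = 4
  N_2 = 4
  N_3 = 4
  Explicitly: 3, 0, 4, 2.
So there are 4 ground terms available for substitution.
The body mentions the single quantified variable v; since ground terms form a free algebra, no two substitutions collapse to the same formula.
Number of ground instances = 4.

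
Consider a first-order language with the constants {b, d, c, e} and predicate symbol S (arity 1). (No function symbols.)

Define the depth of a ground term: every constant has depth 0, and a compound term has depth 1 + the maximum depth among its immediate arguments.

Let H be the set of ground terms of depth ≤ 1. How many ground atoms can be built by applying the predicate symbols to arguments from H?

4

First count ground terms of depth ≤ 1.
With no function symbols every ground term is a constant, so there are exactly 4 ground terms at every depth bound.
N_0 = 4
N_1 = 4
So |H| = 4.
Each predicate of arity r yields |H|^r ground atoms (one per choice of an r-tuple from H):
  S: 4
Total ground atoms: 4.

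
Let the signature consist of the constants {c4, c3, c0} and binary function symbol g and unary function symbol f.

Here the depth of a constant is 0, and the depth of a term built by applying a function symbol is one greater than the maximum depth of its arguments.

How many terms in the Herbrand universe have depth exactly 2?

Let N_k count ground terms of depth at most k. Each non-constant term of depth ≤ k is some function symbol applied to depth-≤(k−1) arguments, giving N_k = 3 + N_{k-1}^2 + N_{k-1}.
N_0 = 3
N_1 = 3 + 3^2 + 3 = 15
N_2 = 3 + 15^2 + 15 = 243
Terms of depth exactly 2: N_2 − N_1 = 243 − 15 = 228.

228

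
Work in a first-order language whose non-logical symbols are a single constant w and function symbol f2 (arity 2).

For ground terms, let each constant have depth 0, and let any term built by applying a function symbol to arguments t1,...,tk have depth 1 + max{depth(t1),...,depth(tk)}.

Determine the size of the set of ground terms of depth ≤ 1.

Write N_k for the number of ground terms of depth ≤ k. A term of depth ≤ k is either a constant or a function symbol applied to arguments of depth ≤ k−1, so N_k = 1 + N_{k-1}^2.
N_0 = 1
N_1 = 1 + 1^2 = 2
Explicitly: w, f2(w, w).

2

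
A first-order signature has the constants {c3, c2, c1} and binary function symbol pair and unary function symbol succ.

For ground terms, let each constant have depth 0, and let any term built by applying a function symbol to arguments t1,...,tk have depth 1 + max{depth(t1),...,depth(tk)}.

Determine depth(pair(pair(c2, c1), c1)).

2

depth(pair(c2, c1)) = 1 + max(0, 0) = 1
depth(pair(pair(c2, c1), c1)) = 1 + max(1, 0) = 2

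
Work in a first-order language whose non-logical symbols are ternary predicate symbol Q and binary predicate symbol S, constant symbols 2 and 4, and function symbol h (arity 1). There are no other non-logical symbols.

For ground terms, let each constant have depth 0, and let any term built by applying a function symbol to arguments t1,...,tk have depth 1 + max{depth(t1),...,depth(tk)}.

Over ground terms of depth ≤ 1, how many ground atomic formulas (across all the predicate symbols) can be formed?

First count ground terms of depth ≤ 1.
Write N_k for the number of ground terms of depth ≤ k. A term of depth ≤ k is either a constant or a function symbol applied to arguments of depth ≤ k−1, so N_k = 2 + N_{k-1}.
N_0 = 2
N_1 = 2 + 2 = 4
Explicitly: 2, 4, h(2), h(4).
So |H| = 4.
Ground atoms are formed by filling each argument slot of a predicate with a term from H, so an r-ary predicate gives |H|^r atoms:
  Q: 4^3 = 64;  S: 4^2 = 16
Total ground atoms: 64 + 16 = 80.

80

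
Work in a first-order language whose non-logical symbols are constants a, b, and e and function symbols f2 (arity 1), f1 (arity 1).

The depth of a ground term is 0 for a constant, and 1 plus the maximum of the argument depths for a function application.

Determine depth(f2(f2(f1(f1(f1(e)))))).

5

depth(f1(e)) = 1 + depth(e) = 1 + 0 = 1
depth(f1(f1(e))) = 1 + depth(f1(e)) = 1 + 1 = 2
depth(f1(f1(f1(e)))) = 1 + depth(f1(f1(e))) = 1 + 2 = 3
depth(f2(f1(f1(f1(e))))) = 1 + depth(f1(f1(f1(e)))) = 1 + 3 = 4
depth(f2(f2(f1(f1(f1(e)))))) = 1 + depth(f2(f1(f1(f1(e))))) = 1 + 4 = 5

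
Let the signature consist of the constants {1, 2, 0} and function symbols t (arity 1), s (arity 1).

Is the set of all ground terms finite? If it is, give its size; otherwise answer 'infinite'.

infinite

The signature has at least one function symbol (t, arity 1) and at least one constant (1).
Iterating t gives infinitely many distinct ground terms: 1, t(1), t(t(1)), ...
So the Herbrand universe is infinite.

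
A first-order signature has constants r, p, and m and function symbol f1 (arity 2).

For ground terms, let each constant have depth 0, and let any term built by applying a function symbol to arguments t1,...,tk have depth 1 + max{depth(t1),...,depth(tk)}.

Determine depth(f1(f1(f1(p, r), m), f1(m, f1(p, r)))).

depth(f1(p, r)) = 1 + max(0, 0) = 1
depth(f1(f1(p, r), m)) = 1 + max(1, 0) = 2
depth(f1(m, f1(p, r))) = 1 + max(0, 1) = 2
depth(f1(f1(f1(p, r), m), f1(m, f1(p, r)))) = 1 + max(2, 2) = 3

3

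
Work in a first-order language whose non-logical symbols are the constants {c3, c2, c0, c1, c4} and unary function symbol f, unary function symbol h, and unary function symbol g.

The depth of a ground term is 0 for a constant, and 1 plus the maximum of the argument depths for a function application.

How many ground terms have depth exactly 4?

Count level by level. With function symbols f/1, h/1, g/1, the terms of depth ≤ k are the 5 constants together with each function applied to depth-≤(k−1) tuples, so N_k = 5 + N_{k-1} + N_{k-1} + N_{k-1}.
N_0 = 5
N_1 = 5 + 5 + 5 + 5 = 20
N_2 = 5 + 20 + 20 + 20 = 65
N_3 = 5 + 65 + 65 + 65 = 200
N_4 = 5 + 200 + 200 + 200 = 605
Terms of depth exactly 4: N_4 − N_3 = 605 − 200 = 405.

405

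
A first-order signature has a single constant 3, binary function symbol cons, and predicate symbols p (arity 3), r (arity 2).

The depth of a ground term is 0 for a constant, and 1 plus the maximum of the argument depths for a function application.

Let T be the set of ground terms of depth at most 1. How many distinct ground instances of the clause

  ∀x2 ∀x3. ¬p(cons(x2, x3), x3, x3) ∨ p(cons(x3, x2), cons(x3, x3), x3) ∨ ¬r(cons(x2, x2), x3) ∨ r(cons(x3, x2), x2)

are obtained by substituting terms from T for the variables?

Ground terms of depth ≤ 1:
  Let N_k count ground terms of depth at most k. Each non-constant term of depth ≤ k is some function symbol applied to depth-≤(k−1) arguments, giving N_k = 1 + N_{k-1}^2.
  N_0 = 1
  N_1 = 1 + 1^2 = 2
  Explicitly: 3, cons(3, 3).
So there are 2 ground terms available for substitution.
Each of x2, x3 ranges independently over the available ground terms, and distinct assignments produce distinct instances.
Number of ground instances = 2^2 = 4.

4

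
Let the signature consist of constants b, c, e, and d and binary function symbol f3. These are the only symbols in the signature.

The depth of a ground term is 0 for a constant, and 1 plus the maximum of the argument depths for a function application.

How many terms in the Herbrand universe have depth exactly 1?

16

Count level by level. With function symbols f3/2, the terms of depth ≤ k are the 4 constants together with each function applied to depth-≤(k−1) tuples, so N_k = 4 + N_{k-1}^2.
N_0 = 4
N_1 = 4 + 4^2 = 20
Terms of depth exactly 1: N_1 − N_0 = 20 − 4 = 16.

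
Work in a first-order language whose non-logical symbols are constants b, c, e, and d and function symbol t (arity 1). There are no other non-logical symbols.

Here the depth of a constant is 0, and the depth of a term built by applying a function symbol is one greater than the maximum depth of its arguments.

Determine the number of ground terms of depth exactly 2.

Let N_k = |{terms of depth ≤ k}|. Then N_0 = 4 and N_k = 4 + N_{k-1} for k ≥ 1 (one summand per function symbol, arity giving the exponent).
N_0 = 4
N_1 = 4 + 4 = 8
N_2 = 4 + 8 = 12
Terms of depth exactly 2: N_2 − N_1 = 12 − 8 = 4.

4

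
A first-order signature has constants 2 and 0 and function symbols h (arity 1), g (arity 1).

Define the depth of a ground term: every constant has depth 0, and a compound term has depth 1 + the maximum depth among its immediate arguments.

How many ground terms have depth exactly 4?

Count level by level. With function symbols h/1, g/1, the terms of depth ≤ k are the 2 constants together with each function applied to depth-≤(k−1) tuples, so N_k = 2 + N_{k-1} + N_{k-1}.
N_0 = 2
N_1 = 2 + 2 + 2 = 6
N_2 = 2 + 6 + 6 = 14
N_3 = 2 + 14 + 14 = 30
N_4 = 2 + 30 + 30 = 62
Terms of depth exactly 4: N_4 − N_3 = 62 − 30 = 32.

32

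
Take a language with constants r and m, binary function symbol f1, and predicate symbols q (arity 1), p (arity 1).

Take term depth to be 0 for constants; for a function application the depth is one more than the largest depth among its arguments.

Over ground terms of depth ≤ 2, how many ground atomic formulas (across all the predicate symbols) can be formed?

76

First count ground terms of depth ≤ 2.
Let N_k count ground terms of depth at most k. Each non-constant term of depth ≤ k is some function symbol applied to depth-≤(k−1) arguments, giving N_k = 2 + N_{k-1}^2.
N_0 = 2
N_1 = 2 + 2^2 = 6
N_2 = 2 + 6^2 = 38
So |H| = 38.
A ground atom is a predicate applied to a tuple of terms from H, so the count is the sum over predicates of |H|^arity:
  q: 38;  p: 38
Total ground atoms: 38 + 38 = 76.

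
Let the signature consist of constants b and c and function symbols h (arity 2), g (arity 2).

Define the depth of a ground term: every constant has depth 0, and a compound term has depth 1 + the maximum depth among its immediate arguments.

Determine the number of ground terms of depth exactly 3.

81408

Let N_k count ground terms of depth at most k. Each non-constant term of depth ≤ k is some function symbol applied to depth-≤(k−1) arguments, giving N_k = 2 + N_{k-1}^2 + N_{k-1}^2.
N_0 = 2
N_1 = 2 + 2^2 + 2^2 = 10
N_2 = 2 + 10^2 + 10^2 = 202
N_3 = 2 + 202^2 + 202^2 = 81610
Terms of depth exactly 3: N_3 − N_2 = 81610 − 202 = 81408.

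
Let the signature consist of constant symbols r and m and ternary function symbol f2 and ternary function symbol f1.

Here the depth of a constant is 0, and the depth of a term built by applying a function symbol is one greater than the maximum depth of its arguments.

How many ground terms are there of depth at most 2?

11666

Let N_k count ground terms of depth at most k. Each non-constant term of depth ≤ k is some function symbol applied to depth-≤(k−1) arguments, giving N_k = 2 + N_{k-1}^3 + N_{k-1}^3.
N_0 = 2
N_1 = 2 + 2^3 + 2^3 = 18
N_2 = 2 + 18^3 + 18^3 = 11666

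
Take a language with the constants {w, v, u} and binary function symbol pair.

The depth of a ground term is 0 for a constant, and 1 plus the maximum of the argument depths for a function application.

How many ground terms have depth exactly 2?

135

If N_k denotes the number of depth-≤k ground terms, the 3 constants give N_0 = 3, and each function symbol of arity r contributes N_{k-1}^r new terms at level k: N_k = 3 + N_{k-1}^2.
N_0 = 3
N_1 = 3 + 3^2 = 12
N_2 = 3 + 12^2 = 147
Terms of depth exactly 2: N_2 − N_1 = 147 − 12 = 135.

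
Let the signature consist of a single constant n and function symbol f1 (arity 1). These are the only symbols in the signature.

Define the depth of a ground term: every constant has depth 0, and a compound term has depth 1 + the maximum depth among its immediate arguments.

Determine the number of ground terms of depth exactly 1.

1

Write N_k for the number of ground terms of depth ≤ k. A term of depth ≤ k is either a constant or a function symbol applied to arguments of depth ≤ k−1, so N_k = 1 + N_{k-1}.
N_0 = 1
N_1 = 1 + 1 = 2
Terms of depth exactly 1: N_1 − N_0 = 2 − 1 = 1.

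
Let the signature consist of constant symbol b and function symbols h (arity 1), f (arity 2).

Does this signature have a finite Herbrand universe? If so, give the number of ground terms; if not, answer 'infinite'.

The signature has at least one function symbol (h, arity 1) and at least one constant (b).
Iterating h gives infinitely many distinct ground terms: b, h(b), h(h(b)), ...
So the Herbrand universe is infinite.

infinite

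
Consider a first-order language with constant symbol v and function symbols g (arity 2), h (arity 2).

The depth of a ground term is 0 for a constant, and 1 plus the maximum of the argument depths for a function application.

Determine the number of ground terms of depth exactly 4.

1044736

Let N_k count ground terms of depth at most k. Each non-constant term of depth ≤ k is some function symbol applied to depth-≤(k−1) arguments, giving N_k = 1 + N_{k-1}^2 + N_{k-1}^2.
N_0 = 1
N_1 = 1 + 1^2 + 1^2 = 3
N_2 = 1 + 3^2 + 3^2 = 19
N_3 = 1 + 19^2 + 19^2 = 723
N_4 = 1 + 723^2 + 723^2 = 1045459
Terms of depth exactly 4: N_4 − N_3 = 1045459 − 723 = 1044736.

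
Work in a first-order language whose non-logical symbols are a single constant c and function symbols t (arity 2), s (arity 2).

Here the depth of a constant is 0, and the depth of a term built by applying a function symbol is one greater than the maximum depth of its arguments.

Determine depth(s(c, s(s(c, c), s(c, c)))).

3

depth(s(c, c)) = 1 + max(0, 0) = 1
depth(s(s(c, c), s(c, c))) = 1 + max(1, 1) = 2
depth(s(c, s(s(c, c), s(c, c)))) = 1 + max(0, 2) = 3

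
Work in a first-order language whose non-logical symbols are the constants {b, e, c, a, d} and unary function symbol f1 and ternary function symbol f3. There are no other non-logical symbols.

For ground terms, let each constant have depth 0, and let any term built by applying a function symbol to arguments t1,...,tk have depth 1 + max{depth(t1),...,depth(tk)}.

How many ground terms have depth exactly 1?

Let N_k = |{terms of depth ≤ k}|. Then N_0 = 5 and N_k = 5 + N_{k-1} + N_{k-1}^3 for k ≥ 1 (one summand per function symbol, arity giving the exponent).
N_0 = 5
N_1 = 5 + 5 + 5^3 = 135
Terms of depth exactly 1: N_1 − N_0 = 135 − 5 = 130.

130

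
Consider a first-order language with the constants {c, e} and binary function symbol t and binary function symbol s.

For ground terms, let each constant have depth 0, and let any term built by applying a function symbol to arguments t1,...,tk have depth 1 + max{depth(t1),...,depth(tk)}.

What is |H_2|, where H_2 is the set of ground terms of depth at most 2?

202

Let N_k count ground terms of depth at most k. Each non-constant term of depth ≤ k is some function symbol applied to depth-≤(k−1) arguments, giving N_k = 2 + N_{k-1}^2 + N_{k-1}^2.
N_0 = 2
N_1 = 2 + 2^2 + 2^2 = 10
N_2 = 2 + 10^2 + 10^2 = 202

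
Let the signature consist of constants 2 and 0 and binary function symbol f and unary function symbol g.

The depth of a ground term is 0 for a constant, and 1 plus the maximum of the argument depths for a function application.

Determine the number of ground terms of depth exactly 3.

5478

If N_k denotes the number of depth-≤k ground terms, the 2 constants give N_0 = 2, and each function symbol of arity r contributes N_{k-1}^r new terms at level k: N_k = 2 + N_{k-1}^2 + N_{k-1}.
N_0 = 2
N_1 = 2 + 2^2 + 2 = 8
N_2 = 2 + 8^2 + 8 = 74
N_3 = 2 + 74^2 + 74 = 5552
Terms of depth exactly 3: N_3 − N_2 = 5552 − 74 = 5478.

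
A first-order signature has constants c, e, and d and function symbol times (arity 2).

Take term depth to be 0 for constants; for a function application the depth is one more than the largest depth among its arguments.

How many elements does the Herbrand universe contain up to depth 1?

12

If N_k denotes the number of depth-≤k ground terms, the 3 constants give N_0 = 3, and each function symbol of arity r contributes N_{k-1}^r new terms at level k: N_k = 3 + N_{k-1}^2.
N_0 = 3
N_1 = 3 + 3^2 = 12
Explicitly: c, e, d, times(c, c), times(c, e), times(c, d), times(e, c), times(e, e), times(e, d), times(d, c), times(d, e), times(d, d).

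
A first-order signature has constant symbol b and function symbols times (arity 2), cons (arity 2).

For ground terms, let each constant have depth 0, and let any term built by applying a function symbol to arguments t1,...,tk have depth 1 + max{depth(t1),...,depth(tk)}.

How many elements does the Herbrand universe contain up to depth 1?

3

If N_k denotes the number of depth-≤k ground terms, the 1 constant gives N_0 = 1, and each function symbol of arity r contributes N_{k-1}^r new terms at level k: N_k = 1 + N_{k-1}^2 + N_{k-1}^2.
N_0 = 1
N_1 = 1 + 1^2 + 1^2 = 3
Explicitly: b, times(b, b), cons(b, b).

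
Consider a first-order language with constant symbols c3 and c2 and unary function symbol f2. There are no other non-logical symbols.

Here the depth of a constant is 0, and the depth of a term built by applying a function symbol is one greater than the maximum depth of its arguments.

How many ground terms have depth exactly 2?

Let N_k = |{terms of depth ≤ k}|. Then N_0 = 2 and N_k = 2 + N_{k-1} for k ≥ 1 (one summand per function symbol, arity giving the exponent).
N_0 = 2
N_1 = 2 + 2 = 4
N_2 = 2 + 4 = 6
Terms of depth exactly 2: N_2 − N_1 = 6 − 4 = 2.

2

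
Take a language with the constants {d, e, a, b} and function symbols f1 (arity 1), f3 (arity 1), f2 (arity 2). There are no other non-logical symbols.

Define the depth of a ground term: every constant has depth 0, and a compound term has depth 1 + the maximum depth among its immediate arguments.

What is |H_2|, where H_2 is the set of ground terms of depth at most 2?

844

Count level by level. With function symbols f1/1, f3/1, f2/2, the terms of depth ≤ k are the 4 constants together with each function applied to depth-≤(k−1) tuples, so N_k = 4 + N_{k-1} + N_{k-1} + N_{k-1}^2.
N_0 = 4
N_1 = 4 + 4 + 4 + 4^2 = 28
N_2 = 4 + 28 + 28 + 28^2 = 844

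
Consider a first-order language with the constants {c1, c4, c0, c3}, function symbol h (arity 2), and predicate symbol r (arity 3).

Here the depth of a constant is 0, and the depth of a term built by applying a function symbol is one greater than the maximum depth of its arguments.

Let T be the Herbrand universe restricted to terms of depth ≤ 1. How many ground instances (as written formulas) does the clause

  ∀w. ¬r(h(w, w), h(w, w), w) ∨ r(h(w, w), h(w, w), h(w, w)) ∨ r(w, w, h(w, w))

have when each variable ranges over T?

20

Ground terms of depth ≤ 1:
  Write N_k for the number of ground terms of depth ≤ k. A term of depth ≤ k is either a constant or a function symbol applied to arguments of depth ≤ k−1, so N_k = 4 + N_{k-1}^2.
  N_0 = 4
  N_1 = 4 + 4^2 = 20
So there are 20 ground terms available for substitution.
The body mentions the single quantified variable w; since ground terms form a free algebra, no two substitutions collapse to the same formula.
Number of ground instances = 20.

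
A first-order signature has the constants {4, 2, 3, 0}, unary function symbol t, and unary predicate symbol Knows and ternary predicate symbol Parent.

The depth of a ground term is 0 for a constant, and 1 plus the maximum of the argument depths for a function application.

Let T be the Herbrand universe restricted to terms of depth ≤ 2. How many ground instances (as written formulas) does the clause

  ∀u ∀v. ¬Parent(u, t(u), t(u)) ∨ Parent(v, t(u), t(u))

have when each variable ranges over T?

Ground terms of depth ≤ 2:
  Let N_k count ground terms of depth at most k. Each non-constant term of depth ≤ k is some function symbol applied to depth-≤(k−1) arguments, giving N_k = 4 + N_{k-1}.
  N_0 = 4
  N_1 = 4 + 4 = 8
  N_2 = 4 + 8 = 12
  Explicitly: 4, 2, 3, 0, t(4), t(2), t(3), t(0), t(t(4)), t(t(2)), t(t(3)), t(t(0)).
So there are 12 ground terms available for substitution.
The body mentions every one of the 2 quantified variables; since ground terms form a free algebra, no two substitutions collapse to the same formula.
Number of ground instances = 12^2 = 144.

144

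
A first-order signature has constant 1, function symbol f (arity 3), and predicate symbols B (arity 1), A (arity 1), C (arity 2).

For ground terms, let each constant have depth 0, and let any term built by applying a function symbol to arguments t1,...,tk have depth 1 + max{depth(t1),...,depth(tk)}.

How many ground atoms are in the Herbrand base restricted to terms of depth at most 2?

First count ground terms of depth ≤ 2.
Write N_k for the number of ground terms of depth ≤ k. A term of depth ≤ k is either a constant or a function symbol applied to arguments of depth ≤ k−1, so N_k = 1 + N_{k-1}^3.
N_0 = 1
N_1 = 1 + 1^3 = 2
N_2 = 1 + 2^3 = 9
So |H| = 9.
Ground atoms are formed by filling each argument slot of a predicate with a term from H, so an r-ary predicate gives |H|^r atoms:
  B: 9;  A: 9;  C: 9^2 = 81
Total ground atoms: 9 + 9 + 81 = 99.

99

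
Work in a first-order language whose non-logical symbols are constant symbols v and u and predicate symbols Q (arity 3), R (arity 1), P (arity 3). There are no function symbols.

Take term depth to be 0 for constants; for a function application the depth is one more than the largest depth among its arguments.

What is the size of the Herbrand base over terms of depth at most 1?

18

First count ground terms of depth ≤ 1.
With no function symbols every ground term is a constant, so there are exactly 2 ground terms at every depth bound.
N_0 = 2
N_1 = 2
Explicitly: v, u.
So |H| = 2.
A ground atom is a predicate applied to a tuple of terms from H, so the count is the sum over predicates of |H|^arity:
  Q: 2^3 = 8;  R: 2;  P: 2^3 = 8
Total ground atoms: 8 + 2 + 8 = 18.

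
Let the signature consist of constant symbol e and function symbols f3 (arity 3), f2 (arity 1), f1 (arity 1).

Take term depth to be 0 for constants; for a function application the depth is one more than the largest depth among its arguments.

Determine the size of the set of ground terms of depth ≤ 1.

Write N_k for the number of ground terms of depth ≤ k. A term of depth ≤ k is either a constant or a function symbol applied to arguments of depth ≤ k−1, so N_k = 1 + N_{k-1}^3 + N_{k-1} + N_{k-1}.
N_0 = 1
N_1 = 1 + 1^3 + 1 + 1 = 4
Explicitly: e, f3(e, e, e), f2(e), f1(e).

4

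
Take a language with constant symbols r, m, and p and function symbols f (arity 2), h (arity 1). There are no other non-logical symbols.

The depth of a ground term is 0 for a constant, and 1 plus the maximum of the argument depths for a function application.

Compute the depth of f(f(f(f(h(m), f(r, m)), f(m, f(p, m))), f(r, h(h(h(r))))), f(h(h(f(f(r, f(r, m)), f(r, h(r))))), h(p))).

depth(h(m)) = 1 + depth(m) = 1 + 0 = 1
depth(f(r, m)) = 1 + max(0, 0) = 1
depth(f(h(m), f(r, m))) = 1 + max(1, 1) = 2
depth(f(p, m)) = 1 + max(0, 0) = 1
depth(f(m, f(p, m))) = 1 + max(0, 1) = 2
depth(f(f(h(m), f(r, m)), f(m, f(p, m)))) = 1 + max(2, 2) = 3
depth(h(r)) = 1 + depth(r) = 1 + 0 = 1
depth(h(h(r))) = 1 + depth(h(r)) = 1 + 1 = 2
depth(h(h(h(r)))) = 1 + depth(h(h(r))) = 1 + 2 = 3
depth(f(r, h(h(h(r))))) = 1 + max(0, 3) = 4
depth(f(f(f(h(m), f(r, m)), f(m, f(p, m))), f(r, h(h(h(r)))))) = 1 + max(3, 4) = 5
depth(f(r, f(r, m))) = 1 + max(0, 1) = 2
depth(f(r, h(r))) = 1 + max(0, 1) = 2
depth(f(f(r, f(r, m)), f(r, h(r)))) = 1 + max(2, 2) = 3
depth(h(f(f(r, f(r, m)), f(r, h(r))))) = 1 + depth(f(f(r, f(r, m)), f(r, h(r)))) = 1 + 3 = 4
depth(h(h(f(f(r, f(r, m)), f(r, h(r)))))) = 1 + depth(h(f(f(r, f(r, m)), f(r, h(r))))) = 1 + 4 = 5
depth(h(p)) = 1 + depth(p) = 1 + 0 = 1
depth(f(h(h(f(f(r, f(r, m)), f(r, h(r))))), h(p))) = 1 + max(5, 1) = 6
depth(f(f(f(f(h(m), f(r, m)), f(m, f(p, m))), f(r, h(h(h(r))))), f(h(h(f(f(r, f(r, m)), f(r, h(r))))), h(p)))) = 1 + max(5, 6) = 7

7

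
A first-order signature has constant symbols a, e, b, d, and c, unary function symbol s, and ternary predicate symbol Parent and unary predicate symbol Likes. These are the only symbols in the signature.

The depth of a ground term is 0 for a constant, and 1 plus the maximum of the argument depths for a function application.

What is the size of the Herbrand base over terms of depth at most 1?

First count ground terms of depth ≤ 1.
If N_k denotes the number of depth-≤k ground terms, the 5 constants give N_0 = 5, and each function symbol of arity r contributes N_{k-1}^r new terms at level k: N_k = 5 + N_{k-1}.
N_0 = 5
N_1 = 5 + 5 = 10
So |H| = 10.
Ground atoms are formed by filling each argument slot of a predicate with a term from H, so an r-ary predicate gives |H|^r atoms:
  Parent: 10^3 = 1000;  Likes: 10
Total ground atoms: 1000 + 10 = 1010.

1010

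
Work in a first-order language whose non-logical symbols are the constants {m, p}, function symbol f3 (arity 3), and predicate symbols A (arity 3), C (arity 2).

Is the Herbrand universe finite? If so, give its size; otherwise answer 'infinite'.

The signature has at least one function symbol (f3, arity 3) and at least one constant (m).
Iterating f3 gives infinitely many distinct ground terms: m, f3(m, m, m), f3(f3(m, m, m), f3(m, m, m), f3(m, m, m)), ...
So the Herbrand universe is infinite.

infinite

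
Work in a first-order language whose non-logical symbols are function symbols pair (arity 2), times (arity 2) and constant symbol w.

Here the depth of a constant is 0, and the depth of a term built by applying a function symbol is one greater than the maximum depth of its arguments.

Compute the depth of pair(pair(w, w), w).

2

depth(pair(w, w)) = 1 + max(0, 0) = 1
depth(pair(pair(w, w), w)) = 1 + max(1, 0) = 2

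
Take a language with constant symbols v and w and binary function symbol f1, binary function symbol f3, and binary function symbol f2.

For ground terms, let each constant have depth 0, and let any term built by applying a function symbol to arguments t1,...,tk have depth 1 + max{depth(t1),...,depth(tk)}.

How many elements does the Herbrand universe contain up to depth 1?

Count level by level. With function symbols f1/2, f3/2, f2/2, the terms of depth ≤ k are the 2 constants together with each function applied to depth-≤(k−1) tuples, so N_k = 2 + N_{k-1}^2 + N_{k-1}^2 + N_{k-1}^2.
N_0 = 2
N_1 = 2 + 2^2 + 2^2 + 2^2 = 14

14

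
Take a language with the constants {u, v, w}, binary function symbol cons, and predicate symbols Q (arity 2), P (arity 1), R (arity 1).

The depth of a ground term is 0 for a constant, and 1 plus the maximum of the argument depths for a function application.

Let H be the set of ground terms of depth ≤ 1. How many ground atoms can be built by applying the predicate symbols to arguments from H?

First count ground terms of depth ≤ 1.
Count level by level. With function symbols cons/2, the terms of depth ≤ k are the 3 constants together with each function applied to depth-≤(k−1) tuples, so N_k = 3 + N_{k-1}^2.
N_0 = 3
N_1 = 3 + 3^2 = 12
Explicitly: u, v, w, cons(u, u), cons(u, v), cons(u, w), cons(v, u), cons(v, v), cons(v, w), cons(w, u), cons(w, v), cons(w, w).
So |H| = 12.
Ground atoms are formed by filling each argument slot of a predicate with a term from H, so an r-ary predicate gives |H|^r atoms:
  Q: 12^2 = 144;  P: 12;  R: 12
Total ground atoms: 144 + 12 + 12 = 168.

168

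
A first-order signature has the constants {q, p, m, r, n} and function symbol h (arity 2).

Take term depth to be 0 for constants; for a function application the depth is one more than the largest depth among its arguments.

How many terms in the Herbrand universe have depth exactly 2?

If N_k denotes the number of depth-≤k ground terms, the 5 constants give N_0 = 5, and each function symbol of arity r contributes N_{k-1}^r new terms at level k: N_k = 5 + N_{k-1}^2.
N_0 = 5
N_1 = 5 + 5^2 = 30
N_2 = 5 + 30^2 = 905
Terms of depth exactly 2: N_2 − N_1 = 905 − 30 = 875.

875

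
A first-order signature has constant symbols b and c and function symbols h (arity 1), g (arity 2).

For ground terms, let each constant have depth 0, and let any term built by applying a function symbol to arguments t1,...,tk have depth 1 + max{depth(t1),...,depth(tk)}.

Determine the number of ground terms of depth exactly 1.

If N_k denotes the number of depth-≤k ground terms, the 2 constants give N_0 = 2, and each function symbol of arity r contributes N_{k-1}^r new terms at level k: N_k = 2 + N_{k-1} + N_{k-1}^2.
N_0 = 2
N_1 = 2 + 2 + 2^2 = 8
Terms of depth exactly 1: N_1 − N_0 = 8 − 2 = 6.

6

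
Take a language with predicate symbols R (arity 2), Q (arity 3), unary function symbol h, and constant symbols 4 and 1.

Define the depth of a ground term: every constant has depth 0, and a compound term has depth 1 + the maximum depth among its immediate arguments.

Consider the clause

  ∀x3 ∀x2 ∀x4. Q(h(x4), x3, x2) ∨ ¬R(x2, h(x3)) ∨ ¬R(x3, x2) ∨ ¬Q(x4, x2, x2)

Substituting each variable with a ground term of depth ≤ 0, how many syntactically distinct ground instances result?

Ground terms of depth ≤ 0:
  Write N_k for the number of ground terms of depth ≤ k. A term of depth ≤ k is either a constant or a function symbol applied to arguments of depth ≤ k−1, so N_k = 2 + N_{k-1}.
  N_0 = 2
  Explicitly: 4, 1.
So there are 2 ground terms available for substitution.
There are 3 variables to instantiate (x3, x2, x4), each occurring in at least one literal, so different choices give different ground instances.
Number of ground instances = 2^3 = 8.

8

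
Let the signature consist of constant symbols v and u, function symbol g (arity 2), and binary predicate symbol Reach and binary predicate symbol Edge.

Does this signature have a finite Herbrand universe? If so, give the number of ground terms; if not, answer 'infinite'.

infinite

The signature has at least one function symbol (g, arity 2) and at least one constant (v).
Iterating g gives infinitely many distinct ground terms: v, g(v, v), g(g(v, v), g(v, v)), ...
So the Herbrand universe is infinite.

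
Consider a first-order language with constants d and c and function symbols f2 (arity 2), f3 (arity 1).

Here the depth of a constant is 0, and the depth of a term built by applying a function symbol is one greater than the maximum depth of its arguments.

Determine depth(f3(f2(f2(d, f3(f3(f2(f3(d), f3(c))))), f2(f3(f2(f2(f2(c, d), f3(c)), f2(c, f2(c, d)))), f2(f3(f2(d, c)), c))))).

depth(f3(d)) = 1 + depth(d) = 1 + 0 = 1
depth(f3(c)) = 1 + depth(c) = 1 + 0 = 1
depth(f2(f3(d), f3(c))) = 1 + max(1, 1) = 2
depth(f3(f2(f3(d), f3(c)))) = 1 + depth(f2(f3(d), f3(c))) = 1 + 2 = 3
depth(f3(f3(f2(f3(d), f3(c))))) = 1 + depth(f3(f2(f3(d), f3(c)))) = 1 + 3 = 4
depth(f2(d, f3(f3(f2(f3(d), f3(c)))))) = 1 + max(0, 4) = 5
depth(f2(c, d)) = 1 + max(0, 0) = 1
depth(f2(f2(c, d), f3(c))) = 1 + max(1, 1) = 2
depth(f2(c, f2(c, d))) = 1 + max(0, 1) = 2
depth(f2(f2(f2(c, d), f3(c)), f2(c, f2(c, d)))) = 1 + max(2, 2) = 3
depth(f3(f2(f2(f2(c, d), f3(c)), f2(c, f2(c, d))))) = 1 + depth(f2(f2(f2(c, d), f3(c)), f2(c, f2(c, d)))) = 1 + 3 = 4
depth(f2(d, c)) = 1 + max(0, 0) = 1
depth(f3(f2(d, c))) = 1 + depth(f2(d, c)) = 1 + 1 = 2
depth(f2(f3(f2(d, c)), c)) = 1 + max(2, 0) = 3
depth(f2(f3(f2(f2(f2(c, d), f3(c)), f2(c, f2(c, d)))), f2(f3(f2(d, c)), c))) = 1 + max(4, 3) = 5
depth(f2(f2(d, f3(f3(f2(f3(d), f3(c))))), f2(f3(f2(f2(f2(c, d), f3(c)), f2(c, f2(c, d)))), f2(f3(f2(d, c)), c)))) = 1 + max(5, 5) = 6
depth(f3(f2(f2(d, f3(f3(f2(f3(d), f3(c))))), f2(f3(f2(f2(f2(c, d), f3(c)), f2(c, f2(c, d)))), f2(f3(f2(d, c)), c))))) = 1 + depth(f2(f2(d, f3(f3(f2(f3(d), f3(c))))), f2(f3(f2(f2(f2(c, d), f3(c)), f2(c, f2(c, d)))), f2(f3(f2(d, c)), c)))) = 1 + 6 = 7

7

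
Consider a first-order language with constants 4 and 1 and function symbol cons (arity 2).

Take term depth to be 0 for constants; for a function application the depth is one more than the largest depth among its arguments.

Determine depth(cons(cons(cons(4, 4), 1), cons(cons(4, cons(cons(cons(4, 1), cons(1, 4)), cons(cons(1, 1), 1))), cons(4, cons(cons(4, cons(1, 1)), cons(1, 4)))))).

6

depth(cons(4, 4)) = 1 + max(0, 0) = 1
depth(cons(cons(4, 4), 1)) = 1 + max(1, 0) = 2
depth(cons(4, 1)) = 1 + max(0, 0) = 1
depth(cons(1, 4)) = 1 + max(0, 0) = 1
depth(cons(cons(4, 1), cons(1, 4))) = 1 + max(1, 1) = 2
depth(cons(1, 1)) = 1 + max(0, 0) = 1
depth(cons(cons(1, 1), 1)) = 1 + max(1, 0) = 2
depth(cons(cons(cons(4, 1), cons(1, 4)), cons(cons(1, 1), 1))) = 1 + max(2, 2) = 3
depth(cons(4, cons(cons(cons(4, 1), cons(1, 4)), cons(cons(1, 1), 1)))) = 1 + max(0, 3) = 4
depth(cons(4, cons(1, 1))) = 1 + max(0, 1) = 2
depth(cons(cons(4, cons(1, 1)), cons(1, 4))) = 1 + max(2, 1) = 3
depth(cons(4, cons(cons(4, cons(1, 1)), cons(1, 4)))) = 1 + max(0, 3) = 4
depth(cons(cons(4, cons(cons(cons(4, 1), cons(1, 4)), cons(cons(1, 1), 1))), cons(4, cons(cons(4, cons(1, 1)), cons(1, 4))))) = 1 + max(4, 4) = 5
depth(cons(cons(cons(4, 4), 1), cons(cons(4, cons(cons(cons(4, 1), cons(1, 4)), cons(cons(1, 1), 1))), cons(4, cons(cons(4, cons(1, 1)), cons(1, 4)))))) = 1 + max(2, 5) = 6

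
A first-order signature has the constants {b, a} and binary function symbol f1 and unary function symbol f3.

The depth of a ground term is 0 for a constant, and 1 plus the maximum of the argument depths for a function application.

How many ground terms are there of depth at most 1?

8

Let N_k = |{terms of depth ≤ k}|. Then N_0 = 2 and N_k = 2 + N_{k-1}^2 + N_{k-1} for k ≥ 1 (one summand per function symbol, arity giving the exponent).
N_0 = 2
N_1 = 2 + 2^2 + 2 = 8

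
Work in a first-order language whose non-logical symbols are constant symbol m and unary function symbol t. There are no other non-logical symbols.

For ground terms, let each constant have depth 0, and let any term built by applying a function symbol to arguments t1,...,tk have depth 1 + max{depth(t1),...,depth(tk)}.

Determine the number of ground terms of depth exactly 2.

Let N_k count ground terms of depth at most k. Each non-constant term of depth ≤ k is some function symbol applied to depth-≤(k−1) arguments, giving N_k = 1 + N_{k-1}.
N_0 = 1
N_1 = 1 + 1 = 2
N_2 = 1 + 2 = 3
Terms of depth exactly 2: N_2 − N_1 = 3 − 2 = 1.

1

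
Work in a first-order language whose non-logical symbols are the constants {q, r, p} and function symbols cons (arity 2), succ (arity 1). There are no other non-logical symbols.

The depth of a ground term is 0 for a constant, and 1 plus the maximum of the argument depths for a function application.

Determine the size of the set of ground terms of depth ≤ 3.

59295

Let N_k = |{terms of depth ≤ k}|. Then N_0 = 3 and N_k = 3 + N_{k-1}^2 + N_{k-1} for k ≥ 1 (one summand per function symbol, arity giving the exponent).
N_0 = 3
N_1 = 3 + 3^2 + 3 = 15
N_2 = 3 + 15^2 + 15 = 243
N_3 = 3 + 243^2 + 243 = 59295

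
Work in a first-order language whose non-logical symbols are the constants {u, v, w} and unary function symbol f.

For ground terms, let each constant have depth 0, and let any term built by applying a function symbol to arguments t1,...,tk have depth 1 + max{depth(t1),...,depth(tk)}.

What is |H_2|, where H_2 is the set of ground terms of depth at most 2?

9

Let N_k = |{terms of depth ≤ k}|. Then N_0 = 3 and N_k = 3 + N_{k-1} for k ≥ 1 (one summand per function symbol, arity giving the exponent).
N_0 = 3
N_1 = 3 + 3 = 6
N_2 = 3 + 6 = 9
Explicitly: u, v, w, f(u), f(v), f(w), f(f(u)), f(f(v)), f(f(w)).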